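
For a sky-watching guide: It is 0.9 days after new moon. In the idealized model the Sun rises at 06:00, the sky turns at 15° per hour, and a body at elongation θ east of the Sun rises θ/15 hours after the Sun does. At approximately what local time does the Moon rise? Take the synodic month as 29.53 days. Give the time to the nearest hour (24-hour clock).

07:00

Phase angle: θ = 360°·(0.9 d)/(29.53 d) = 11.0°.
Delay after the Sun = 11.0° / (15°/h) ≈ 0.73 h.
06:00 + 0.73 h ≈ 06:44 → 07:00 to the nearest hour.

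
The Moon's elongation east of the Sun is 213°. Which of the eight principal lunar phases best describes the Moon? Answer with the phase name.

The waning gibbous sector spans roughly 202°–248°; 213° falls inside it.

waning gibbous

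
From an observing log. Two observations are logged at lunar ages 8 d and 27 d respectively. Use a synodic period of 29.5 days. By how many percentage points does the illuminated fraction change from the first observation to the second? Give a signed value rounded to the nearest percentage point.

First observation: θ = 360°·8/29.5 = 97.6°, so f = 0.566.
Second observation: θ = 329.5°, f = 0.069.
Δf = 0.069 − 0.566 = -0.497, i.e. -50 pp.

-50 percentage points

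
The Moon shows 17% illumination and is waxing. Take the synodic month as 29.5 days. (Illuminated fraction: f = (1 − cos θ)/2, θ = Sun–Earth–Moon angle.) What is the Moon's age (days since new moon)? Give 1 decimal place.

cos θ = 1 − 2f = 0.660, giving a principal value of 48.7°.
Before full moon the principal value applies: θ = 48.7°.
That fraction of the synodic month is 48.7/360 × 29.5 d ≈ 3.99 d.

4.0 days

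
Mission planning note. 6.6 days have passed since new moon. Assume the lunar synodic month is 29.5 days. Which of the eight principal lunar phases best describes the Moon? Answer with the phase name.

first quarter

At 6.6/29.5 of the cycle, θ ≈ 81° — the first quarter range.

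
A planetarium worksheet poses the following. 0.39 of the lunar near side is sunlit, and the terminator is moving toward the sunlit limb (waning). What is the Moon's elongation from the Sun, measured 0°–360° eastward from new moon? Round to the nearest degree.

283°

From f = (1 − cos θ)/2: cos θ = 1 − 2×0.39 = 0.220; arccos → 77.3°.
Since the Moon is past full (waning), take the reflex angle: θ = 360° − 77.3° = 282.7°.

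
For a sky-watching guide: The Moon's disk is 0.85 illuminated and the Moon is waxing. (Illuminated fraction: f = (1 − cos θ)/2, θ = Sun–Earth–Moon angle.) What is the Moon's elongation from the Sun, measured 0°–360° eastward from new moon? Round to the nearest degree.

134°

From f = (1 − cos θ)/2: cos θ = 1 − 2×0.85 = -0.700; arccos → 134.4°.
The Moon is waxing (0°–180°), so θ = 134.4° directly.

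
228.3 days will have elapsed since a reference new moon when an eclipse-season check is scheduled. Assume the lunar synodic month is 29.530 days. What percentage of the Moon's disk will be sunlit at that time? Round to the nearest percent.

Reduce mod P: 228.3 − 7×29.530 = 21.59 d into the current lunation.
Phase angle: θ = 360°·(21.59 d)/(29.530 d) = 263.2°.
With cos θ = (-0.118), the lit fraction is (1 − (-0.118))/2 ≈ 0.559, so 56%.

56%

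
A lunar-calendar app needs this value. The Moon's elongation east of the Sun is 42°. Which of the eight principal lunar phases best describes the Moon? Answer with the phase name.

42° lies in the waxing crescent sector of the 8-phase cycle.

waxing crescent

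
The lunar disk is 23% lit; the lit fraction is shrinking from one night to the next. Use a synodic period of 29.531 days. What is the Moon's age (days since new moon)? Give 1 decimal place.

Invert f = (1 − cos θ)/2 to get cos θ = 1 − 2(0.23) = 0.540, hence θ₀ = arccos 0.540 = 57.3°.
Since the Moon is past full (waning), take the reflex angle: θ = 360° − 57.3° = 302.7°.
At 360°/29.531 d per day, 302.7° corresponds to 24.83 days.

24.8 days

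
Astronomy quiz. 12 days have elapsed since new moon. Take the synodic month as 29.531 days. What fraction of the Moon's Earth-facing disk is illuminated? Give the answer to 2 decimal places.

0.92

The Moon has covered 12/29.531 of its cycle, so θ ≈ 360° × 12/29.531 = 146.3°.
With cos θ = (-0.832), the lit fraction is (1 − (-0.832))/2 ≈ 0.916.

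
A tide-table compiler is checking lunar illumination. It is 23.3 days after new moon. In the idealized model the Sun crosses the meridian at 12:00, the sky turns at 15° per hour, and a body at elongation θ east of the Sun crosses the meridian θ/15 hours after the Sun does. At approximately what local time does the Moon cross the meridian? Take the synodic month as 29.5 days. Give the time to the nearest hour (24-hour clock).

07:00

Phase angle: θ = 360°·(23.3 d)/(29.5 d) = 284.3°.
The Moon trails the Sun by θ/15 = 284.3/15 ≈ 18.96 hours.
12:00 + 18.96 h ≈ 06:57 → 07:00 to the nearest hour.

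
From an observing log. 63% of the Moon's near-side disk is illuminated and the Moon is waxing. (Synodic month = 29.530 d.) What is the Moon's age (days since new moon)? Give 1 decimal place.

Invert f = (1 − cos θ)/2 to get cos θ = 1 − 2(0.63) = -0.260, hence θ₀ = arccos -0.260 = 105.1°.
Waxing ⇒ before full, so θ = 105.1°.
That fraction of the synodic month is 105.1/360 × 29.530 d ≈ 8.62 d.

8.6 days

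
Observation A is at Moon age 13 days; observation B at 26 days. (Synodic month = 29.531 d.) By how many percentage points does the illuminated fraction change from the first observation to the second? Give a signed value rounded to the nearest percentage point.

First observation: θ = 360°·13/29.531 = 158.5°, so f = 0.965.
Second observation: θ = 317.0°, f = 0.135.
Δf = 0.135 − 0.965 = -0.831, i.e. -83 pp.

-83 pp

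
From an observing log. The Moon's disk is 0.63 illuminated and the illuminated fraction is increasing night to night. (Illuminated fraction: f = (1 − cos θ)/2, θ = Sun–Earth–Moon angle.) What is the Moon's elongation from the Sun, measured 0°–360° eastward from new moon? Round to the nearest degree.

From f = (1 − cos θ)/2: cos θ = 1 − 2×0.63 = -0.260; arccos → 105.1°.
Waxing ⇒ before full, so θ = 105.1°.

105°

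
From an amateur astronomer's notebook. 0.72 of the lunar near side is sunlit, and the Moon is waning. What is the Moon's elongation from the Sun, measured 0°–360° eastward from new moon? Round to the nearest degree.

244°

cos θ = 1 − 2f = -0.440, giving a principal value of 116.1°.
Since the Moon is past full (waning), take the reflex angle: θ = 360° − 116.1° = 243.9°.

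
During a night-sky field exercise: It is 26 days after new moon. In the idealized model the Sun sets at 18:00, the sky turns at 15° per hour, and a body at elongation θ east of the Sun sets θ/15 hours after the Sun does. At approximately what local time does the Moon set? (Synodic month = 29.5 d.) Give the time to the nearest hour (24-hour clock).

15:00

Phase angle: θ = 360°·(26 d)/(29.5 d) = 317.3°.
At 15° of sky rotation per hour, 317.3° corresponds to a 21.15 h lag.
18:00 + 21.15 h ≈ 15:09 → 15:00 to the nearest hour.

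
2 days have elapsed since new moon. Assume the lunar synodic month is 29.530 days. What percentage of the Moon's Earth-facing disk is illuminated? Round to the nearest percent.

Phase angle: θ = 360°·(2 d)/(29.530 d) = 24.4°.
Illuminated fraction = (1 − cos 24.4°)/2 = (1 − 0.911)/2 ≈ 0.045, so 4%.

4%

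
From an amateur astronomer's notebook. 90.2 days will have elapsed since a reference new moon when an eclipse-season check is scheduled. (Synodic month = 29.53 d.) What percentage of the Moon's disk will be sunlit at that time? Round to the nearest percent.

90.2 d spans 3 complete synodic months (3 × 29.53 = 88.59 d) plus 1.61 d.
Elongation θ = 360° × 1.61/29.53 ≈ 19.6°.
With cos θ = 0.942, the lit fraction is (1 − 0.942)/2 ≈ 0.029, so 3%.

3%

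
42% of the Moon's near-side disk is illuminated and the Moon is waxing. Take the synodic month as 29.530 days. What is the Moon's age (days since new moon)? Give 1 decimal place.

Invert f = (1 − cos θ)/2 to get cos θ = 1 − 2(0.42) = 0.160, hence θ₀ = arccos 0.160 = 80.8°.
Before full moon the principal value applies: θ = 80.8°.
That fraction of the synodic month is 80.8/360 × 29.530 d ≈ 6.63 d.

6.6 days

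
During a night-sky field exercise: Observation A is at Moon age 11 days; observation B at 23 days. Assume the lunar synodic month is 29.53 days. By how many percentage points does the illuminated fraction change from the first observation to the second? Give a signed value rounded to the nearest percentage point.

First observation: θ = 360°·11/29.53 = 134.1°, so f = 0.848.
Second observation: θ = 280.4°, f = 0.410.
Δf = 0.410 − 0.848 = -0.438, i.e. -44 pp.

-44 percentage points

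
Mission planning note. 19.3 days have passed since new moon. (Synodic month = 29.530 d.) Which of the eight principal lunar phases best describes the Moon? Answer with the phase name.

waning gibbous

θ ≈ 360° × 19.3/29.530 = 235°, which falls in the waning gibbous sector.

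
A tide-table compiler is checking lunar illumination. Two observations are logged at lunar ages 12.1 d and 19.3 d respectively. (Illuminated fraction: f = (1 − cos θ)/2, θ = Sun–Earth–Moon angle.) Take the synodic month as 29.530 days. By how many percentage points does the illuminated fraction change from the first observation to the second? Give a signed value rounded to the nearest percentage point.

-14 pp

First observation: θ = 360°·12.1/29.530 = 147.5°, so f = 0.922.
Second observation: θ = 235.3°, f = 0.785.
Δf = 0.785 − 0.922 = -0.137, i.e. -14 pp.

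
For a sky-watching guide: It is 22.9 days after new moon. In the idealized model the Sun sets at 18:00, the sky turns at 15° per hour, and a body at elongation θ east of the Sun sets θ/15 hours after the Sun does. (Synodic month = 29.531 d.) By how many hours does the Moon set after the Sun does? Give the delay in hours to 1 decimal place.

18.6 h

The Moon has covered 22.9/29.531 of its cycle, so θ ≈ 360° × 22.9/29.531 = 279.2°.
At 15° of sky rotation per hour, 279.2° corresponds to a 18.61 h lag.
So the Moon sets 18.61 h after the Sun.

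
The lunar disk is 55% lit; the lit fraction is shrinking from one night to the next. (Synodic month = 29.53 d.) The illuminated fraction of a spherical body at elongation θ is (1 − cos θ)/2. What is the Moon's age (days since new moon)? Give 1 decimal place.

cos θ = 1 − 2f = -0.100, giving a principal value of 95.7°.
A waning Moon lies in 180°–360°, so θ = 360° − 95.7° = 264.3°.
That fraction of the synodic month is 264.3/360 × 29.53 d ≈ 21.68 d.

21.7 days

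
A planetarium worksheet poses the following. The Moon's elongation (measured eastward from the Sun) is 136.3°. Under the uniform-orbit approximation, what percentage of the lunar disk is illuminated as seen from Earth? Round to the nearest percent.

cos 136.3° = (-0.723), so f = (1 − (-0.723))/2 = 0.861, i.e. 86%.

86%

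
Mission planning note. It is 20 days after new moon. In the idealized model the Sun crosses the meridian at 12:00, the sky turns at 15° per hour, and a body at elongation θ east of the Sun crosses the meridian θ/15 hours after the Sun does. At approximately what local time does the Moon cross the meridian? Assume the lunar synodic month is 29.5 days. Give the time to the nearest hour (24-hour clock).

04:00

Phase angle: θ = 360°·(20 d)/(29.5 d) = 244.1°.
Delay after the Sun = 244.1° / (15°/h) ≈ 16.27 h.
12:00 + 16.27 h ≈ 04:16 → 04:00 to the nearest hour.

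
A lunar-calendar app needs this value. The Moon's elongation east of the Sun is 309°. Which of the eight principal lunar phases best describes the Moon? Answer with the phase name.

309° lies in the waning crescent sector of the 8-phase cycle.

waning crescent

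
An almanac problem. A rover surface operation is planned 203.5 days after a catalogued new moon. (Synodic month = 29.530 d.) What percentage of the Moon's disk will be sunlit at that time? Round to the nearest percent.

203.5/29.530 = 6.891 lunations, so 6 complete cycles and 26.32 d into the next.
Phase angle: θ = 360°·(26.32 d)/(29.530 d) = 320.9°.
Illuminated fraction = (1 − cos 320.9°)/2 = (1 − 0.776)/2 ≈ 0.112, so 11%.

11%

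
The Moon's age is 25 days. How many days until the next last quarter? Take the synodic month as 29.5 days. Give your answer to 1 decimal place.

Last quarter is 0.75 of the way through the cycle: age 0.75 × 29.5 = 22.125 d.
Already past this cycle's last quarter; the next is at 22.125 + 29.5 = 51.625 d, so 51.625 − 25 = 26.625 days.

26.6 days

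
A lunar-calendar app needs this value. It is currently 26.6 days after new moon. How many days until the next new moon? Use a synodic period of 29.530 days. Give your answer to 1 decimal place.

2.9 days

One full lunation from the last new moon is 29.530 d; remaining = 29.530 − 26.6 = 2.930 d.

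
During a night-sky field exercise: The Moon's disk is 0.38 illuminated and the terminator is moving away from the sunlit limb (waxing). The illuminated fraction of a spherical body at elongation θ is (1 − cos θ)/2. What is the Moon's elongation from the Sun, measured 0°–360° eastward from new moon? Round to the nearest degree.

From f = (1 − cos θ)/2: cos θ = 1 − 2×0.38 = 0.240; arccos → 76.1°.
The Moon is waxing (0°–180°), so θ = 76.1° directly.

76°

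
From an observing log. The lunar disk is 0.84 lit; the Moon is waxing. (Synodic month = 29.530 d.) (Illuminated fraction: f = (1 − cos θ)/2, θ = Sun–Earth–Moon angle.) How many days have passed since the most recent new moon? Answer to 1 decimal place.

10.9 days

cos θ = 1 − 2f = -0.680, giving a principal value of 132.8°.
Before full moon the principal value applies: θ = 132.8°.
That fraction of the synodic month is 132.8/360 × 29.530 d ≈ 10.90 d.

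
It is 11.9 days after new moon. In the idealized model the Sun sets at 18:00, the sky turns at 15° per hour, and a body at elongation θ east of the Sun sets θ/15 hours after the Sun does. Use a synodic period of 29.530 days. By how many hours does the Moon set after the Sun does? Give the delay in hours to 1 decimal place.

Phase angle: θ = 360°·(11.9 d)/(29.530 d) = 145.1°.
At 15° of sky rotation per hour, 145.1° corresponds to a 9.67 h lag.
So the Moon sets 9.67 h after the Sun.

9.7 h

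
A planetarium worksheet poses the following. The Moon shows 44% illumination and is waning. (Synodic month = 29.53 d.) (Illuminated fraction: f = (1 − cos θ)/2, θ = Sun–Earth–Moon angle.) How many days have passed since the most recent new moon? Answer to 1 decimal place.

22.7 days

cos θ = 1 − 2f = 0.120, giving a principal value of 83.1°.
Waning ⇒ past full, so θ = 360° − 83.1° = 276.9°.
At 360°/29.53 d per day, 276.9° corresponds to 22.71 days.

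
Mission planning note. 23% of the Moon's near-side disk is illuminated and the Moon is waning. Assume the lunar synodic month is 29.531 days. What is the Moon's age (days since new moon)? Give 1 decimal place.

24.8 days

Invert f = (1 − cos θ)/2 to get cos θ = 1 − 2(0.23) = 0.540, hence θ₀ = arccos 0.540 = 57.3°.
Since the Moon is past full (waning), take the reflex angle: θ = 360° − 57.3° = 302.7°.
Age = 29.531 × 302.7°/360° ≈ 24.83 days.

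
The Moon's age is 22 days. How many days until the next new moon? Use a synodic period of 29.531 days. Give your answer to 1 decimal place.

7.5 days

One full lunation from the last new moon is 29.531 d; remaining = 29.531 − 22 = 7.531 d.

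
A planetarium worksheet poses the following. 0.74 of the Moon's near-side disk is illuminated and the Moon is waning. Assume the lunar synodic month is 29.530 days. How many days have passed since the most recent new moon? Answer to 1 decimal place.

cos θ = 1 − 2f = -0.480, giving a principal value of 118.7°.
Since the Moon is past full (waning), take the reflex angle: θ = 360° − 118.7° = 241.3°.
Age = 29.530 × 241.3°/360° ≈ 19.79 days.

19.8 days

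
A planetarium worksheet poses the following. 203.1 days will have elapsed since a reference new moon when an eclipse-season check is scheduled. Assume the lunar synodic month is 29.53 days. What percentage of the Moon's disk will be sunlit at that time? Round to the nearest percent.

203.1/29.53 = 6.878 lunations, so 6 complete cycles and 25.92 d into the next.
Elongation θ = 360° × 25.92/29.53 ≈ 316.0°.
With cos θ = 0.719, the lit fraction is (1 − 0.719)/2 ≈ 0.140, so 14%.

14%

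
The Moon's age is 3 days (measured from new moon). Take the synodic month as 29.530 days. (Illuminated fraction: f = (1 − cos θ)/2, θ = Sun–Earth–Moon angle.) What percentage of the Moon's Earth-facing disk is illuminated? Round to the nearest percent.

Phase angle: θ = 360°·(3 d)/(29.530 d) = 36.6°.
cos 36.6° = 0.803, so f = (1 − 0.803)/2 = 0.098, so 10%.

10%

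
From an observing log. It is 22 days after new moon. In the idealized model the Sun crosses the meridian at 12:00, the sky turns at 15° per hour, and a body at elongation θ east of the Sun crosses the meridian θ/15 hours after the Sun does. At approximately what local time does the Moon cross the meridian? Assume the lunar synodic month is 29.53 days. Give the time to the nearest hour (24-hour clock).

06:00

Elongation θ = 360° × 22/29.53 ≈ 268.2°.
At 15° of sky rotation per hour, 268.2° corresponds to a 17.88 h lag.
12:00 + 17.88 h ≈ 05:53 → 06:00 to the nearest hour.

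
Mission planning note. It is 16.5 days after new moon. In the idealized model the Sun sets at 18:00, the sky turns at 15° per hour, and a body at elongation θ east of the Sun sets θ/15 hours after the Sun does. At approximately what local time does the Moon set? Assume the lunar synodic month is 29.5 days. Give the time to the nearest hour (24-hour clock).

07:00

The Moon has covered 16.5/29.5 of its cycle, so θ ≈ 360° × 16.5/29.5 = 201.4°.
At 15° of sky rotation per hour, 201.4° corresponds to a 13.42 h lag.
18:00 + 13.42 h ≈ 07:25 → 07:00 to the nearest hour.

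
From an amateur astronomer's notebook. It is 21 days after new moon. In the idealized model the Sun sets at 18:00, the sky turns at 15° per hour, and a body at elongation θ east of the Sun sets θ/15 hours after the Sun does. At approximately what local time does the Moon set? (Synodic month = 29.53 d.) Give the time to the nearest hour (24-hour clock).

Elongation θ = 360° × 21/29.53 ≈ 256.0°.
At 15° of sky rotation per hour, 256.0° corresponds to a 17.07 h lag.
18:00 + 17.07 h ≈ 11:04 → 11:00 to the nearest hour.

11:00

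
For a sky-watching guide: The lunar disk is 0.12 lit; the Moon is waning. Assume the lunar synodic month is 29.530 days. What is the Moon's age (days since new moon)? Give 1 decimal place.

cos θ = 1 − 2f = 0.760, giving a principal value of 40.5°.
Since the Moon is past full (waning), take the reflex angle: θ = 360° − 40.5° = 319.5°.
At 360°/29.530 d per day, 319.5° corresponds to 26.20 days.

26.2 days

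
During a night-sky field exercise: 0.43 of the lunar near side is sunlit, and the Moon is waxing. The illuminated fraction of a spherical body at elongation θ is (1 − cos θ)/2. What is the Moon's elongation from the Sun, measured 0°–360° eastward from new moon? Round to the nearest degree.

82°

From f = (1 − cos θ)/2: cos θ = 1 − 2×0.43 = 0.140; arccos → 82.0°.
Before full moon the principal value applies: θ = 82.0°.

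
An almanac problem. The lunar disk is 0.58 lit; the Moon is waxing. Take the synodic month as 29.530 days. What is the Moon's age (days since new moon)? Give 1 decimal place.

8.1 days

From f = (1 − cos θ)/2: cos θ = 1 − 2×0.58 = -0.160; arccos → 99.2°.
Waxing ⇒ before full, so θ = 99.2°.
At 360°/29.530 d per day, 99.2° corresponds to 8.14 days.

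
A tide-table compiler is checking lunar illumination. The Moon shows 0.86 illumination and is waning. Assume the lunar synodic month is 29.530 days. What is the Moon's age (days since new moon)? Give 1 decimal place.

cos θ = 1 − 2f = -0.720, giving a principal value of 136.1°.
A waning Moon lies in 180°–360°, so θ = 360° − 136.1° = 223.9°.
At 360°/29.530 d per day, 223.9° corresponds to 18.37 days.

18.4 days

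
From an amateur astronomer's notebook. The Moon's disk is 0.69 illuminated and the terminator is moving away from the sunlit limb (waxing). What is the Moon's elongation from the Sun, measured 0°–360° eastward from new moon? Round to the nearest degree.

112°

cos θ = 1 − 2f = -0.380, giving a principal value of 112.3°.
The Moon is waxing (0°–180°), so θ = 112.3° directly.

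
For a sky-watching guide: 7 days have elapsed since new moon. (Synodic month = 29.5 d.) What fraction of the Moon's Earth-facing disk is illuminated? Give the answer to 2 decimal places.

0.46

Phase angle: θ = 360°·(7 d)/(29.5 d) = 85.4°.
Illuminated fraction = (1 − cos 85.4°)/2 = (1 − 0.080)/2 ≈ 0.460.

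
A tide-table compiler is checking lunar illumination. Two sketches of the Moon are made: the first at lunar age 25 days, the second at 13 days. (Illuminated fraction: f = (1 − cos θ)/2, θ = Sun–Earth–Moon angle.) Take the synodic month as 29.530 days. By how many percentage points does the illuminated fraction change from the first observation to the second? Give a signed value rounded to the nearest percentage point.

First observation: θ = 360°·25/29.530 = 304.8°, so f = 0.215.
Second observation: θ = 158.5°, f = 0.965.
Δf = 0.965 − 0.215 = +0.750, i.e. +75 pp.

+75 percentage points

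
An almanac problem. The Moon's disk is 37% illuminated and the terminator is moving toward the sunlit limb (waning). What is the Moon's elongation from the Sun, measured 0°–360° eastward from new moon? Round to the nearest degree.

Invert f = (1 − cos θ)/2 to get cos θ = 1 − 2(0.37) = 0.260, hence θ₀ = arccos 0.260 = 74.9°.
Since the Moon is past full (waning), take the reflex angle: θ = 360° − 74.9° = 285.1°.

285°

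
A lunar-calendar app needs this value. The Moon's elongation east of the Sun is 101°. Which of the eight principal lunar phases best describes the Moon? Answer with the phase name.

101° lies in the first quarter sector of the 8-phase cycle.

first quarter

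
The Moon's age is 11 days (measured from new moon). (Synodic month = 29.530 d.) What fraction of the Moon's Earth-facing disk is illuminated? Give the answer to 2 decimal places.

0.85

Elongation θ = 360° × 11/29.530 ≈ 134.1°.
cos 134.1° = (-0.696), so f = (1 − (-0.696))/2 = 0.848.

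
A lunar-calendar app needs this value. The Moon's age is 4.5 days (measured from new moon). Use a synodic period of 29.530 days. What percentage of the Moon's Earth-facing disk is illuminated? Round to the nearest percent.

21%

The Moon has covered 4.5/29.530 of its cycle, so θ ≈ 360° × 4.5/29.530 = 54.9°.
cos 54.9° = 0.576, so f = (1 − 0.576)/2 = 0.212, so 21%.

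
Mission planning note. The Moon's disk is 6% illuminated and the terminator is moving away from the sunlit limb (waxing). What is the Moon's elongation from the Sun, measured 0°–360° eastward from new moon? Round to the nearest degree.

From f = (1 − cos θ)/2: cos θ = 1 − 2×0.06 = 0.880; arccos → 28.4°.
Before full moon the principal value applies: θ = 28.4°.

28°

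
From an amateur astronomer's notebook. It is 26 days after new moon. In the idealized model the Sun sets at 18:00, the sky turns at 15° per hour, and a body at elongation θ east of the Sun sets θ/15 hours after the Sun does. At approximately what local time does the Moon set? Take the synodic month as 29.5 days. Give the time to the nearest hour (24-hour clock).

Elongation θ = 360° × 26/29.5 ≈ 317.3°.
Delay after the Sun = 317.3° / (15°/h) ≈ 21.15 h.
18:00 + 21.15 h ≈ 15:09 → 15:00 to the nearest hour.

15:00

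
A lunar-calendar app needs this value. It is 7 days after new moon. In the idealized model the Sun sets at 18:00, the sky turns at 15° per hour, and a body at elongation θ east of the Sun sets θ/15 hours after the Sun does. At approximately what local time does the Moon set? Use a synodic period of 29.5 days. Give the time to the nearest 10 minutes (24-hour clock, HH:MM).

23:40

The Moon has covered 7/29.5 of its cycle, so θ ≈ 360° × 7/29.5 = 85.4°.
The Moon trails the Sun by θ/15 = 85.4/15 ≈ 5.69 hours.
18:00 + 5.695 h ≈ 23:42 → 23:40 to the nearest ten minutes.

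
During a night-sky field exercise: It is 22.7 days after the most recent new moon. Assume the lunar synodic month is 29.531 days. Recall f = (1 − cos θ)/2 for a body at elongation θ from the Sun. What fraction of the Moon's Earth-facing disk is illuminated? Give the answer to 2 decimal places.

0.44

Elongation θ = 360° × 22.7/29.531 ≈ 276.7°.
Illuminated fraction = (1 − cos 276.7°)/2 = (1 − 0.117)/2 ≈ 0.441.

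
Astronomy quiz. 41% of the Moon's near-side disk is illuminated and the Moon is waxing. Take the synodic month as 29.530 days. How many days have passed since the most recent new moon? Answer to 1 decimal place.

From f = (1 − cos θ)/2: cos θ = 1 − 2×0.41 = 0.180; arccos → 79.6°.
Before full moon the principal value applies: θ = 79.6°.
Age = 29.530 × 79.6°/360° ≈ 6.53 days.

6.5 days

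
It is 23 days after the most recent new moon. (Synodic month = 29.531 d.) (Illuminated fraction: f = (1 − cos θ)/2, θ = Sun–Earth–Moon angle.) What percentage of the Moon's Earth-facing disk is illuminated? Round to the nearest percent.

41%

The Moon has covered 23/29.531 of its cycle, so θ ≈ 360° × 23/29.531 = 280.4°.
Illuminated fraction = (1 − cos 280.4°)/2 = (1 − 0.180)/2 ≈ 0.410, so 41%.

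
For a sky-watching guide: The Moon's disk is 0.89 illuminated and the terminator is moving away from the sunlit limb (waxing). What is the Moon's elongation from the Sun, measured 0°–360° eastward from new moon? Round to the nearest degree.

From f = (1 − cos θ)/2: cos θ = 1 − 2×0.89 = -0.780; arccos → 141.3°.
The Moon is waxing (0°–180°), so θ = 141.3° directly.

141°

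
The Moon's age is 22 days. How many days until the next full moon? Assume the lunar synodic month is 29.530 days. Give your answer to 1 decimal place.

Full moon occurs at elongation 180°, i.e. at age 29.530 × 180/360 = 14.765 d.
Already past this cycle's full moon; the next is at 14.765 + 29.530 = 44.295 d, so 44.295 − 22 = 22.295 days.

22.3 days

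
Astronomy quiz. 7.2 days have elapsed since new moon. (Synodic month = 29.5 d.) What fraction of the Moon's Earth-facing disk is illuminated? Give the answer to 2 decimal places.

The Moon has covered 7.2/29.5 of its cycle, so θ ≈ 360° × 7.2/29.5 = 87.9°.
cos 87.9° = 0.037, so f = (1 − 0.037)/2 = 0.481.

0.48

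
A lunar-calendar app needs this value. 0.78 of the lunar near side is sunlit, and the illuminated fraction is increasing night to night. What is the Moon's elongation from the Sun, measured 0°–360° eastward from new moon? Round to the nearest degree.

124°

cos θ = 1 − 2f = -0.560, giving a principal value of 124.1°.
Before full moon the principal value applies: θ = 124.1°.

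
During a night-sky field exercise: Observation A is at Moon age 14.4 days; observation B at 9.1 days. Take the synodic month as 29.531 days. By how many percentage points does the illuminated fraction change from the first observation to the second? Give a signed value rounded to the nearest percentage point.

First observation: θ = 360°·14.4/29.531 = 175.5°, so f = 0.998.
Second observation: θ = 110.9°, f = 0.679.
Δf = 0.679 − 0.998 = -0.320, i.e. -32 pp.

-32 percentage points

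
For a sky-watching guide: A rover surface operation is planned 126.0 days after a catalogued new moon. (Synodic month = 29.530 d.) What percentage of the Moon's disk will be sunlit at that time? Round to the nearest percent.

126.0/29.530 = 4.267 lunations, so 4 complete cycles and 7.88 d into the next.
Phase angle: θ = 360°·(7.88 d)/(29.530 d) = 96.1°.
Illuminated fraction = (1 − cos 96.1°)/2 = (1 − (-0.106))/2 ≈ 0.553, so 55%.

55%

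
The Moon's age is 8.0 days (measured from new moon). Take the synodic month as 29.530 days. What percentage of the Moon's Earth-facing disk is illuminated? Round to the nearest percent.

Elongation θ = 360° × 8.0/29.530 ≈ 97.5°.
With cos θ = (-0.131), the lit fraction is (1 − (-0.131))/2 ≈ 0.566, so 57%.

57%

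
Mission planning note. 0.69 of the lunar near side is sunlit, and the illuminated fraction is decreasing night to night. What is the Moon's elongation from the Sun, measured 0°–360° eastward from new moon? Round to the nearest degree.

248°

Invert f = (1 − cos θ)/2 to get cos θ = 1 − 2(0.69) = -0.380, hence θ₀ = arccos -0.380 = 112.3°.
Since the Moon is past full (waning), take the reflex angle: θ = 360° − 112.3° = 247.7°.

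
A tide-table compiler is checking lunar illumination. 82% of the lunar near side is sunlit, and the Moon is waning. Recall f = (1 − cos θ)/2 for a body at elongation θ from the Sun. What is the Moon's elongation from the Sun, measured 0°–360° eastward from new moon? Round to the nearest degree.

From f = (1 − cos θ)/2: cos θ = 1 − 2×0.82 = -0.640; arccos → 129.8°.
A waning Moon lies in 180°–360°, so θ = 360° − 129.8° = 230.2°.

230°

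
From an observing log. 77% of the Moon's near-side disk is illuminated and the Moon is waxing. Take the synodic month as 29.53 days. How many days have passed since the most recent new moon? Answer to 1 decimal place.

10.1 days

From f = (1 − cos θ)/2: cos θ = 1 − 2×0.77 = -0.540; arccos → 122.7°.
The Moon is waxing (0°–180°), so θ = 122.7° directly.
At 360°/29.53 d per day, 122.7° corresponds to 10.06 days.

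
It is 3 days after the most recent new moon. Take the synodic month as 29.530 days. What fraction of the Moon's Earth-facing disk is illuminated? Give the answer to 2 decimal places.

0.10

Phase angle: θ = 360°·(3 d)/(29.530 d) = 36.6°.
With cos θ = 0.803, the lit fraction is (1 − 0.803)/2 ≈ 0.098.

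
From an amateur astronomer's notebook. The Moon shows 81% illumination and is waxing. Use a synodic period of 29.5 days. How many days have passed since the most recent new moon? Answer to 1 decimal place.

cos θ = 1 − 2f = -0.620, giving a principal value of 128.3°.
Before full moon the principal value applies: θ = 128.3°.
At 360°/29.5 d per day, 128.3° corresponds to 10.51 days.

10.5 days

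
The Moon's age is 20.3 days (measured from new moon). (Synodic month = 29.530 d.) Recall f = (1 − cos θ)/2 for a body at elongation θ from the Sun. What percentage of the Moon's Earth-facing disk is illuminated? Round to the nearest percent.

The Moon has covered 20.3/29.530 of its cycle, so θ ≈ 360° × 20.3/29.530 = 247.5°.
Illuminated fraction = (1 − cos 247.5°)/2 = (1 − (-0.383))/2 ≈ 0.692, so 69%.

69%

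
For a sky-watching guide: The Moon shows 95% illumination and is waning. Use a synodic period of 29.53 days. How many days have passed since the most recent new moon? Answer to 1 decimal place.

cos θ = 1 − 2f = -0.900, giving a principal value of 154.2°.
Since the Moon is past full (waning), take the reflex angle: θ = 360° − 154.2° = 205.8°.
At 360°/29.53 d per day, 205.8° corresponds to 16.88 days.

16.9 days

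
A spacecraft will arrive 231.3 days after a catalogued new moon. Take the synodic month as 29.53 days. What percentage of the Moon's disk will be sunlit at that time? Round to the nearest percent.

25%

231.3 d spans 7 complete synodic months (7 × 29.53 = 206.71 d) plus 24.59 d.
Elongation θ = 360° × 24.59/29.53 ≈ 299.8°.
cos 299.8° = 0.497, so f = (1 − 0.497)/2 = 0.252, so 25%.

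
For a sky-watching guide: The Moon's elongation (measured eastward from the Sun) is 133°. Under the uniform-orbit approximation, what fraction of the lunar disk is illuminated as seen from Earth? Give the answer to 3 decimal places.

cos 133° = (-0.682), so f = (1 − (-0.682))/2 = 0.841.

0.841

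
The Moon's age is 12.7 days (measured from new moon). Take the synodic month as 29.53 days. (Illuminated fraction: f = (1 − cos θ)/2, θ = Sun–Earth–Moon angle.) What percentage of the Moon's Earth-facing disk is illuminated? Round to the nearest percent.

95%

Elongation θ = 360° × 12.7/29.53 ≈ 154.8°.
With cos θ = (-0.905), the lit fraction is (1 − (-0.905))/2 ≈ 0.953, so 95%.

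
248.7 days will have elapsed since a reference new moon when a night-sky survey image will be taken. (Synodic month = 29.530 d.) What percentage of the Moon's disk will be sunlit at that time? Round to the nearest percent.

94%

248.7 d spans 8 complete synodic months (8 × 29.530 = 236.24 d) plus 12.46 d.
Phase angle: θ = 360°·(12.46 d)/(29.530 d) = 151.9°.
With cos θ = (-0.882), the lit fraction is (1 − (-0.882))/2 ≈ 0.941, so 94%.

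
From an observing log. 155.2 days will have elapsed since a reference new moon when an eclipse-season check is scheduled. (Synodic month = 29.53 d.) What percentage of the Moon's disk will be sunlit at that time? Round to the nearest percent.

155.2/29.53 = 5.256 lunations, so 5 complete cycles and 7.55 d into the next.
Phase angle: θ = 360°·(7.55 d)/(29.53 d) = 92.0°.
Illuminated fraction = (1 − cos 92.0°)/2 = (1 − (-0.036))/2 ≈ 0.518, so 52%.

52%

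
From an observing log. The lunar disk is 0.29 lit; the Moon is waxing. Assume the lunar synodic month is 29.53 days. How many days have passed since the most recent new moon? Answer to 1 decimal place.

cos θ = 1 − 2f = 0.420, giving a principal value of 65.2°.
The Moon is waxing (0°–180°), so θ = 65.2° directly.
Age = 29.53 × 65.2°/360° ≈ 5.35 days.

5.3 days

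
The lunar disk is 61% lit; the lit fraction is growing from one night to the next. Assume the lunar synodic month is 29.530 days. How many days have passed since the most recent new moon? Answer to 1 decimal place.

8.4 days

Invert f = (1 − cos θ)/2 to get cos θ = 1 − 2(0.61) = -0.220, hence θ₀ = arccos -0.220 = 102.7°.
The Moon is waxing (0°–180°), so θ = 102.7° directly.
That fraction of the synodic month is 102.7/360 × 29.530 d ≈ 8.42 d.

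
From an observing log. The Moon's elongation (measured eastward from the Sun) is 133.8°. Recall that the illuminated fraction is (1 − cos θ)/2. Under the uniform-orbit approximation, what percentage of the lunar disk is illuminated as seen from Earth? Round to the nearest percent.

f = (1 − cos 133.8°)/2 = (1 − (-0.692))/2 ≈ 0.846, i.e. 85%.

85%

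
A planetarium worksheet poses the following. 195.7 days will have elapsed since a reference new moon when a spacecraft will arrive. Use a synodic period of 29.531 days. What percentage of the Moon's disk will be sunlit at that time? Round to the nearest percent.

195.7/29.531 = 6.627 lunations, so 6 complete cycles and 18.51 d into the next.
The Moon has covered 18.51/29.531 of its cycle, so θ ≈ 360° × 18.51/29.531 = 225.7°.
With cos θ = (-0.698), the lit fraction is (1 − (-0.698))/2 ≈ 0.849, so 85%.

85%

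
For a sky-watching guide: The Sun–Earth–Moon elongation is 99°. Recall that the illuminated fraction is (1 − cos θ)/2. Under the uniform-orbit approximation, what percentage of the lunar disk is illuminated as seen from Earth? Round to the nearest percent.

cos 99° = (-0.156), so f = (1 − (-0.156))/2 = 0.578, i.e. 58%.

58%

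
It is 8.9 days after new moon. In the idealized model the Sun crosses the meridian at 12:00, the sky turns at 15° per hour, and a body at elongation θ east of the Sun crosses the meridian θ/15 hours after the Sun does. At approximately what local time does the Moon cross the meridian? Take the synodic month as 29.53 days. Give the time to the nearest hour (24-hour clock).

Elongation θ = 360° × 8.9/29.53 ≈ 108.5°.
The Moon trails the Sun by θ/15 = 108.5/15 ≈ 7.23 hours.
12:00 + 7.23 h ≈ 19:14 → 19:00 to the nearest hour.

19:00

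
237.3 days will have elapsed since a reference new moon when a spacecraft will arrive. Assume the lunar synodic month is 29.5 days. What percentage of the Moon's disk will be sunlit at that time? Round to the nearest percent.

237.3/29.5 = 8.044 lunations, so 8 complete cycles and 1.30 d into the next.
Elongation θ = 360° × 1.30/29.5 ≈ 15.9°.
With cos θ = 0.962, the lit fraction is (1 − 0.962)/2 ≈ 0.019, so 2%.

2%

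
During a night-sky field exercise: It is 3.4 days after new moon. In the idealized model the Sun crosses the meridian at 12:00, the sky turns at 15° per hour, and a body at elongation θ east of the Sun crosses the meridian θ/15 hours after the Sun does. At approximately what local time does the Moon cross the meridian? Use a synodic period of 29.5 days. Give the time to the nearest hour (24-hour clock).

The Moon has covered 3.4/29.5 of its cycle, so θ ≈ 360° × 3.4/29.5 = 41.5°.
The Moon trails the Sun by θ/15 = 41.5/15 ≈ 2.77 hours.
12:00 + 2.77 h ≈ 14:46 → 15:00 to the nearest hour.

15:00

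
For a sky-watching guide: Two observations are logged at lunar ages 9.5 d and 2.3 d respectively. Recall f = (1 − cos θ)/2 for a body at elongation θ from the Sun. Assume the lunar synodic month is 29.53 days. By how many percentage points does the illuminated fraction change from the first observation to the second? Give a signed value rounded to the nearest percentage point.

First observation: θ = 360°·9.5/29.53 = 115.8°, so f = 0.718.
Second observation: θ = 28.0°, f = 0.059.
Δf = 0.059 − 0.718 = -0.659, i.e. -66 pp.

-66 percentage points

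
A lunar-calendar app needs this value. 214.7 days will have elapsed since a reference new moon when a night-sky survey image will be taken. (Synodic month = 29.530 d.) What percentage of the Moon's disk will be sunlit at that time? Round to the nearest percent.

56%

214.7/29.530 = 7.271 lunations, so 7 complete cycles and 7.99 d into the next.
Phase angle: θ = 360°·(7.99 d)/(29.530 d) = 97.4°.
Illuminated fraction = (1 − cos 97.4°)/2 = (1 − (-0.129))/2 ≈ 0.564, so 56%.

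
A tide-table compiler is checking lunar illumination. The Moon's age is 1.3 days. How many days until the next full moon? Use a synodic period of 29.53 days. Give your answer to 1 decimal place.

Full moon is 0.5 of the way through the cycle: age 0.5 × 29.53 = 14.765 d.
So 13.465 days remain (14.765 − 1.3).

13.5 days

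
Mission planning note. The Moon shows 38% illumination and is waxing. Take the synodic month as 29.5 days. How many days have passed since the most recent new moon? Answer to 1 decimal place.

From f = (1 − cos θ)/2: cos θ = 1 − 2×0.38 = 0.240; arccos → 76.1°.
The Moon is waxing (0°–180°), so θ = 76.1° directly.
That fraction of the synodic month is 76.1/360 × 29.5 d ≈ 6.24 d.

6.2 days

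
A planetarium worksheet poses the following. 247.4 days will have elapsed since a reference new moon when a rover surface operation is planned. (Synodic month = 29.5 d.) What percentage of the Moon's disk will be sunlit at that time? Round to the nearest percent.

Reduce mod P: 247.4 − 8×29.5 = 11.40 d into the current lunation.
The Moon has covered 11.40/29.5 of its cycle, so θ ≈ 360° × 11.40/29.5 = 139.1°.
With cos θ = (-0.756), the lit fraction is (1 − (-0.756))/2 ≈ 0.878, so 88%.

88%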